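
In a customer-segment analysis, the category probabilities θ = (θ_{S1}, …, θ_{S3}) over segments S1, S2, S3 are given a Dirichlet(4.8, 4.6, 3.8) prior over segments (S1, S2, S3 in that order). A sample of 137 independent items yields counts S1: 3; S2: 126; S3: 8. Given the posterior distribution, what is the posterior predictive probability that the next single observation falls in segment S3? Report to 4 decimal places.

0.0786

The Dirichlet prior is conjugate to the Multinomial likelihood: each posterior αⱼ = prior αⱼ + observed count nⱼ.
Posterior concentration: (7.8, 130.6, 11.8), total = 150.2.
P(next = S3 | data) = α_{S3}/Σα = 0.0786.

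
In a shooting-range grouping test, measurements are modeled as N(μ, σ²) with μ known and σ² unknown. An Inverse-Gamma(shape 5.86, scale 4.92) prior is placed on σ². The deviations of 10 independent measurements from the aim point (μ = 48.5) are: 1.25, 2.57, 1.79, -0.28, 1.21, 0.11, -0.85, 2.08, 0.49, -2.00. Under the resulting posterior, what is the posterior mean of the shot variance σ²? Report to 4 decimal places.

With known mean μ and an Inverse-Gamma(α, β) prior on σ², the Normal likelihood is conjugate: posterior is Inv-Gamma(α + n/2, β + Σ(xᵢ−μ)²/2).
Σ(xᵢ−μ)² = (1.25)² + (2.57)² + (1.79)² + (-0.28)² + (1.21)² + (0.11)² + (-0.85)² + (2.08)² + (0.49)² + (-2.00)² = 22.2151.
Posterior: Inv-Gamma(5.86 + 10/2, 4.92 + 22.2151/2) = Inv-Gamma(10.86, 16.02755).
E[σ²|data] = β/(α−1) = 16.02755/9.86 = 1.6255.

1.6255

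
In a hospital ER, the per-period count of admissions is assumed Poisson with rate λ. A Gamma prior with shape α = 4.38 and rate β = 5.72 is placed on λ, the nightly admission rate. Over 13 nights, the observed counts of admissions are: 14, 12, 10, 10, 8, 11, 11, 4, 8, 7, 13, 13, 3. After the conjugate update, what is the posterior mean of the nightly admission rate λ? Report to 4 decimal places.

6.8579

With a Gamma(shape α, rate β) prior, the Poisson likelihood is conjugate: the posterior is Gamma(α + ΣXᵢ, β + n).
Sum of counts S = 124 over n = 13 nights.
Posterior: Gamma(α+S, β+n) = Gamma(4.38+124, 5.72+13) = Gamma(128.38, 18.72).
Posterior mean = α/β = 128.38/18.72 = 6.8579.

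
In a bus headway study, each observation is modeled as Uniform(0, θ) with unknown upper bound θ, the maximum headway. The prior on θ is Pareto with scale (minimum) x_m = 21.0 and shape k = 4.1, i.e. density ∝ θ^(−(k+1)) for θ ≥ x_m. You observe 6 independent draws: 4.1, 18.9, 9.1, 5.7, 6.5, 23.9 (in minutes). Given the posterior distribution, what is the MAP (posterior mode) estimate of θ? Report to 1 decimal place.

A Pareto(scale x_m, shape k) prior on the upper bound θ of Uniform(0, θ) is conjugate: posterior is Pareto(max(x_m, max xᵢ), k + n).
Sample maximum = 23.9; prior scale x_m = 21.0 → posterior scale = max = 23.9.
Posterior shape = 4.1 + 6 = 10.1.
The Pareto density is decreasing on [x_m, ∞), so the mode is x_m = 23.9.

23.9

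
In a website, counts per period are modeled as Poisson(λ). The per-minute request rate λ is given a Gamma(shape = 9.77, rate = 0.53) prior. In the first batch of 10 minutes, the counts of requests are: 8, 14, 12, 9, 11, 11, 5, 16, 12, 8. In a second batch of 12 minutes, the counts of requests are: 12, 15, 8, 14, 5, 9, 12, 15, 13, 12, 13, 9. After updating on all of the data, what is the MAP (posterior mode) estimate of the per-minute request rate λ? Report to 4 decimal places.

11.1749

With a Gamma(shape α, rate β) prior, the Poisson likelihood is conjugate: the posterior is Gamma(α + ΣXᵢ, β + n).
Batch 1: sum of counts S = 106 over n = 10 minutes.
After batch 1: Gamma(α+S, β+n) = Gamma(9.77+106, 0.53+10) = Gamma(115.77, 10.53).
Batch 2: sum of counts S = 137 over n = 12 minutes.
After batch 2: Gamma(α+S, β+n) = Gamma(115.77+137, 10.53+12) = Gamma(252.77, 22.53).
Mode of Gamma(α,β) for α≥1 is (α−1)/β = 251.77/22.53 = 11.1749.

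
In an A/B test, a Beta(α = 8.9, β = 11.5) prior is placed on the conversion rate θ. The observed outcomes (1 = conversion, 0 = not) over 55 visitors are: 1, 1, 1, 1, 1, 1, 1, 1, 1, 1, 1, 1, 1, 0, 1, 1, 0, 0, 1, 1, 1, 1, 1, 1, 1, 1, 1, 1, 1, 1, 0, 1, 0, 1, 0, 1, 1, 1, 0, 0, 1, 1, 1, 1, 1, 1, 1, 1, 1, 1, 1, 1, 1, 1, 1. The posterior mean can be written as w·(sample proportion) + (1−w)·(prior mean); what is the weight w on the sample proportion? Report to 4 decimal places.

0.7294

The Beta prior is conjugate to a Binomial/Bernoulli likelihood; the update adds successes to α and failures to β.
Posterior mean = (α₀+k)/(α₀+β₀+n) = [n/(α₀+β₀+n)]·(k/n) + [(α₀+β₀)/(α₀+β₀+n)]·α₀/(α₀+β₀), so only n and the prior enter the weight.
The weight on the data is w = n/(α₀+β₀+n) = 55/(8.9+11.5+55) = 55/75.4 = 0.7294.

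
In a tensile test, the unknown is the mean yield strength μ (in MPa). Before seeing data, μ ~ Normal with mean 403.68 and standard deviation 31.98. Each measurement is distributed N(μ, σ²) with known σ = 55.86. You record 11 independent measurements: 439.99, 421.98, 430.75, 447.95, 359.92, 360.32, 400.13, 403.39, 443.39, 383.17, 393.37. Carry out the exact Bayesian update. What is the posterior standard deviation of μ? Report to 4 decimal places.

For Normal data with known variance σ², a Normal(μ₀, σ₀²) prior on μ is conjugate. Posterior precision = 1/σ₀² + n/σ²; posterior mean is the precision-weighted average of μ₀ and x̄.
σ₀² = 31.98² = 1022.7204, σ² = 55.86² = 3120.3396; σ² + n·σ₀² = 3120.3396 + 11·1022.7204 = 14370.264.
Posterior precision = 1/σ₀² + n/σ² = 1/1022.7204 + 11/3120.3396 = (σ² + n·σ₀²)/(σ₀²σ²) = 14370.264/(1022.7204·3120.3396); posterior variance σₙ² = σ₀²σ²/(σ² + n·σ₀²) = 1022.7204·3120.3396/14370.264 = 222.072118.
Posterior SD = √σₙ² = √(1022.7204·3120.3396/14370.264) = 14.9021.

14.9021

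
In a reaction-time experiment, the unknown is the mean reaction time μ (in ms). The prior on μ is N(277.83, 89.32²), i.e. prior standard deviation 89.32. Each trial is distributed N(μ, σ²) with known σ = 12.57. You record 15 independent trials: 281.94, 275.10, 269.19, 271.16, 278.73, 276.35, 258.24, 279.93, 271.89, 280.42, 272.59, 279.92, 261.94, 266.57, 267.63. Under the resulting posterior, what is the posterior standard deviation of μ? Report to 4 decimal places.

3.2434

For Normal data with known variance σ², a Normal(μ₀, σ₀²) prior on μ is conjugate. Posterior precision = 1/σ₀² + n/σ²; posterior mean is the precision-weighted average of μ₀ and x̄.
σ₀² = 89.32² = 7978.0624, σ² = 12.57² = 158.0049; σ² + n·σ₀² = 158.0049 + 15·7978.0624 = 119828.9409.
Posterior precision = 1/σ₀² + n/σ² = 1/7978.0624 + 15/158.0049 = (σ² + n·σ₀²)/(σ₀²σ²) = 119828.9409/(7978.0624·158.0049); posterior variance σₙ² = σ₀²σ²/(σ² + n·σ₀²) = 7978.0624·158.0049/119828.9409 = 10.519770.
Posterior SD = √σₙ² = √(7978.0624·158.0049/119828.9409) = 3.2434.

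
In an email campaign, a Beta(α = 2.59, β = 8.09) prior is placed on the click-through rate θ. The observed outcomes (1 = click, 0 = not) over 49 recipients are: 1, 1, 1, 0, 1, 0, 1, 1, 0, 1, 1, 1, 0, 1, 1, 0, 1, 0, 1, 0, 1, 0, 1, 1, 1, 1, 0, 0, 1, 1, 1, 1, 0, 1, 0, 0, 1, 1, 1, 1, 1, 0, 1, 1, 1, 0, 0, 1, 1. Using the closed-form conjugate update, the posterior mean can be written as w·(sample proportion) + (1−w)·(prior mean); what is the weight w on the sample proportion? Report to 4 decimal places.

0.8210

The Beta prior is conjugate to a Binomial/Bernoulli likelihood; the update adds successes to α and failures to β.
Posterior mean = (α₀+k)/(α₀+β₀+n) = [n/(α₀+β₀+n)]·(k/n) + [(α₀+β₀)/(α₀+β₀+n)]·α₀/(α₀+β₀), so only n and the prior enter the weight.
The weight on the data is w = n/(α₀+β₀+n) = 49/(2.59+8.09+49) = 49/59.68 = 0.8210.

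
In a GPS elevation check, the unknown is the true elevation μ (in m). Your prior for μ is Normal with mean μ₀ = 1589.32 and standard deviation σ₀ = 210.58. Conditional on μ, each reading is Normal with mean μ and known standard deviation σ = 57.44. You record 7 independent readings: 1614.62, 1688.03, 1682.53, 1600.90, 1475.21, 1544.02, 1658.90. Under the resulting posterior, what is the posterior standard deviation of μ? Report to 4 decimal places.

21.5958

For Normal data with known variance σ², a Normal(μ₀, σ₀²) prior on μ is conjugate. Posterior precision = 1/σ₀² + n/σ²; posterior mean is the precision-weighted average of μ₀ and x̄.
σ₀² = 210.58² = 44343.9364, σ² = 57.44² = 3299.3536; σ² + n·σ₀² = 3299.3536 + 7·44343.9364 = 313706.9084.
Posterior precision = 1/σ₀² + n/σ² = 1/44343.9364 + 7/3299.3536 = (σ² + n·σ₀²)/(σ₀²σ²) = 313706.9084/(44343.9364·3299.3536); posterior variance σₙ² = σ₀²σ²/(σ² + n·σ₀²) = 44343.9364·3299.3536/313706.9084 = 466.379038.
Posterior SD = √σₙ² = √(44343.9364·3299.3536/313706.9084) = 21.5958.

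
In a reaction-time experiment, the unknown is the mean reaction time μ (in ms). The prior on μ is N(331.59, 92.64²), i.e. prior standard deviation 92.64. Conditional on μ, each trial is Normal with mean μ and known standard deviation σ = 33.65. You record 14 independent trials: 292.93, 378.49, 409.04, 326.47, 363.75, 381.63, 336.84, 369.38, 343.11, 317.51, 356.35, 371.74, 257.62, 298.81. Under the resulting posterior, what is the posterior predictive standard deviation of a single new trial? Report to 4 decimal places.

34.8202

For Normal data with known variance σ², a Normal(μ₀, σ₀²) prior on μ is conjugate. Posterior precision = 1/σ₀² + n/σ²; posterior mean is the precision-weighted average of μ₀ and x̄.
σ₀² = 92.64² = 8582.1696, σ² = 33.65² = 1132.3225; σ² + n·σ₀² = 1132.3225 + 14·8582.1696 = 121282.6969.
Posterior precision = 1/σ₀² + n/σ² = 1/8582.1696 + 14/1132.3225 = (σ² + n·σ₀²)/(σ₀²σ²) = 121282.6969/(8582.1696·1132.3225); posterior variance σₙ² = σ₀²σ²/(σ² + n·σ₀²) = 8582.1696·1132.3225/121282.6969 = 80.125063.
Predictive variance for one new observation = σₙ² + σ² = 8582.1696·1132.3225/121282.6969 + 1132.3225 = σ²·(σ₀² + 121282.6969)/121282.6969 = 1132.3225·129864.8665/121282.6969 = 1212.447563; SD = √(1132.3225·129864.8665/121282.6969) = 34.8202.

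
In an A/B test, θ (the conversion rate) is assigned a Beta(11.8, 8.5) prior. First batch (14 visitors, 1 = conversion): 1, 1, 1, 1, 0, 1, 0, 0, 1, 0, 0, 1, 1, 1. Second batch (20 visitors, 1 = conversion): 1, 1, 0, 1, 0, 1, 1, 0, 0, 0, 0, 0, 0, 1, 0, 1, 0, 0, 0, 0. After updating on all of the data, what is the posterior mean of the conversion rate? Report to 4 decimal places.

0.5120

The Beta prior is conjugate to a Binomial/Bernoulli likelihood; the update adds successes to α and failures to β.
After batch 1: Beta(11.8+9, 8.5+5) = Beta(20.8, 13.5).
After batch 2: Beta(20.8+7, 13.5+13) = Beta(27.8, 26.5).
Posterior mean = α/(α+β) = 27.8/54.3 = 0.5120.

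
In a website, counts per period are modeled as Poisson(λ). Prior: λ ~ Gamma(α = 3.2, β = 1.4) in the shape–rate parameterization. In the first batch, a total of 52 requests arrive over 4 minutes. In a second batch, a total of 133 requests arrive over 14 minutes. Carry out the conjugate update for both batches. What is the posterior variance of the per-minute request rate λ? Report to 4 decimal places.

With a Gamma(shape α, rate β) prior, the Poisson likelihood is conjugate: the posterior is Gamma(α + ΣXᵢ, β + n).
After batch 1: Gamma(α+S, β+n) = Gamma(3.2+52, 1.4+4) = Gamma(55.2, 5.4).
After batch 2: Gamma(α+S, β+n) = Gamma(55.2+133, 5.4+14) = Gamma(188.2, 19.4).
Var = α/β² = 188.2/19.4² = 0.5001.

0.5001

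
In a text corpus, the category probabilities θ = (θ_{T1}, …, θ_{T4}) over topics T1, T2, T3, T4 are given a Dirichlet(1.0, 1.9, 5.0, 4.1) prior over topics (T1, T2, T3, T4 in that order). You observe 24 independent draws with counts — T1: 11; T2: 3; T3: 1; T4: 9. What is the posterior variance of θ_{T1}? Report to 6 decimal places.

0.006006

The Dirichlet prior is conjugate to the Multinomial likelihood: each posterior αⱼ = prior αⱼ + observed count nⱼ.
Posterior concentration: (12.0, 4.9, 6.0, 13.1), total = 36.0.
Var[θ_j] = α_j(Σα−α_j)/((Σα)²(Σα+1)) = 12.0·24.0/(36.0²·37.0) = 0.006006.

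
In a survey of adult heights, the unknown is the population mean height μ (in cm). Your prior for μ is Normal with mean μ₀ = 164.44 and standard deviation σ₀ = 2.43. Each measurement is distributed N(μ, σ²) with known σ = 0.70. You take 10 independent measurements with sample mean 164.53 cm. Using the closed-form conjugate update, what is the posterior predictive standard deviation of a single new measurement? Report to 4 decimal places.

0.7339

For Normal data with known variance σ², a Normal(μ₀, σ₀²) prior on μ is conjugate. Posterior precision = 1/σ₀² + n/σ²; posterior mean is the precision-weighted average of μ₀ and x̄.
σ₀² = 2.43² = 5.9049, σ² = 0.70² = 0.49; σ² + n·σ₀² = 0.49 + 10·5.9049 = 59.539.
Posterior precision = 1/σ₀² + n/σ² = 1/5.9049 + 10/0.49 = (σ² + n·σ₀²)/(σ₀²σ²) = 59.539/(5.9049·0.49); posterior variance σₙ² = σ₀²σ²/(σ² + n·σ₀²) = 5.9049·0.49/59.539 = 0.048597.
Predictive variance for one new observation = σₙ² + σ² = 5.9049·0.49/59.539 + 0.49 = σ²·(σ₀² + 59.539)/59.539 = 0.49·65.4439/59.539 = 0.538597; SD = √(0.49·65.4439/59.539) = 0.7339.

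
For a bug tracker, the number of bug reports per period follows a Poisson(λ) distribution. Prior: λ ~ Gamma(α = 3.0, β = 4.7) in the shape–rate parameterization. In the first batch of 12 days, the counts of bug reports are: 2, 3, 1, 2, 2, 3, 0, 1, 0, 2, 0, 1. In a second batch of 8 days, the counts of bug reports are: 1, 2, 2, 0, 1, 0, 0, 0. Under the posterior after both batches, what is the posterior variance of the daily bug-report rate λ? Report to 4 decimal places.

With a Gamma(shape α, rate β) prior, the Poisson likelihood is conjugate: the posterior is Gamma(α + ΣXᵢ, β + n).
Batch 1: sum of counts S = 17 over n = 12 days.
After batch 1: Gamma(α+S, β+n) = Gamma(3.0+17, 4.7+12) = Gamma(20.0, 16.7).
Batch 2: sum of counts S = 6 over n = 8 days.
After batch 2: Gamma(α+S, β+n) = Gamma(20.0+6, 16.7+8) = Gamma(26.0, 24.7).
Var = α/β² = 26.0/24.7² = 0.0426.

0.0426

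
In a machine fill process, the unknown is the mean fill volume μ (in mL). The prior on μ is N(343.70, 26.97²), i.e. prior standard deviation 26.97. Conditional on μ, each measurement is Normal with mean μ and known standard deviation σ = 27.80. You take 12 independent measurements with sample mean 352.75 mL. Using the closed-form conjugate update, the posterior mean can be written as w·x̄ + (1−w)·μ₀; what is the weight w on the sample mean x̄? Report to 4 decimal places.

For Normal data with known variance σ², a Normal(μ₀, σ₀²) prior on μ is conjugate. Posterior precision = 1/σ₀² + n/σ²; posterior mean is the precision-weighted average of μ₀ and x̄.
σ₀² = 26.97² = 727.3809, σ² = 27.80² = 772.84. Prior precision 1/σ₀² = 1/727.3809; data precision n/σ² = 12/772.84.
w = (n/σ²)/(1/σ₀² + n/σ²) = n·σ₀²/(σ² + n·σ₀²) = 12·727.3809/(772.84 + 12·727.3809) = 8728.5708/9501.4108 = 0.9187.

0.9187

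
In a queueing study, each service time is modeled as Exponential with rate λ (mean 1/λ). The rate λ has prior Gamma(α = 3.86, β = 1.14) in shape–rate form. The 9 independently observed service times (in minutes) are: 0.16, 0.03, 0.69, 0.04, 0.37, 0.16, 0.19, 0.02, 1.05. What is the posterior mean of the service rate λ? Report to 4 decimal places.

3.3403

With a Gamma(shape α, rate β) prior on the exponential rate λ, the posterior after n observations with total T = Σxᵢ is Gamma(α+n, β+T).
Sum of observations T = 2.71 minutes; n = 9.
Posterior: Gamma(3.86+9, 1.14+2.71) = Gamma(12.86, 3.85).
Posterior mean of λ = α/β = 12.86/3.85 = 3.3403.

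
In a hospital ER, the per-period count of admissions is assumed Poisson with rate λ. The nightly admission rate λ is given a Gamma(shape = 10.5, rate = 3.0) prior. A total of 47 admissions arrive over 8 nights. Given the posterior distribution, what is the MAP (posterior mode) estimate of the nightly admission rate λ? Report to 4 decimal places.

5.1364

With a Gamma(shape α, rate β) prior, the Poisson likelihood is conjugate: the posterior is Gamma(α + ΣXᵢ, β + n).
Posterior: Gamma(α+S, β+n) = Gamma(10.5+47, 3.0+8) = Gamma(57.5, 11.0).
Mode of Gamma(α,β) for α≥1 is (α−1)/β = 56.5/11.0 = 5.1364.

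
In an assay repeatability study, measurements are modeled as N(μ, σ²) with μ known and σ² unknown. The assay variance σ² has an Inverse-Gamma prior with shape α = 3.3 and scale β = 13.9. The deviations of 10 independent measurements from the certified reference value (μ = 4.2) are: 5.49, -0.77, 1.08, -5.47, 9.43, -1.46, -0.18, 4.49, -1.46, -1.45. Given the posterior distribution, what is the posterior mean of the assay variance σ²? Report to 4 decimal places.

With known mean μ and an Inverse-Gamma(α, β) prior on σ², the Normal likelihood is conjugate: posterior is Inv-Gamma(α + n/2, β + Σ(xᵢ−μ)²/2).
Σ(xᵢ−μ)² = (5.49)² + (-0.77)² + (1.08)² + (-5.47)² + (9.43)² + (-1.46)² + (-0.18)² + (4.49)² + (-1.46)² + (-1.45)² = 177.3034.
Posterior: Inv-Gamma(3.3 + 10/2, 13.9 + 177.3034/2) = Inv-Gamma(8.30, 102.55170).
E[σ²|data] = β/(α−1) = 102.55170/7.30 = 14.0482.

14.0482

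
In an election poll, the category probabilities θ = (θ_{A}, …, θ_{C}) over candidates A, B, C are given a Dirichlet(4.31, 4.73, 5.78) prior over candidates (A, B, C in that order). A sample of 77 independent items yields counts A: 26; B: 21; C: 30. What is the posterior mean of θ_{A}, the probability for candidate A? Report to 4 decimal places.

0.3301

The Dirichlet prior is conjugate to the Multinomial likelihood: each posterior αⱼ = prior αⱼ + observed count nⱼ.
Posterior concentration: (30.31, 25.73, 35.78), total = 91.82.
E[θ_{A}|data] = α_{A}/Σα = 30.31/91.82 = 0.3301.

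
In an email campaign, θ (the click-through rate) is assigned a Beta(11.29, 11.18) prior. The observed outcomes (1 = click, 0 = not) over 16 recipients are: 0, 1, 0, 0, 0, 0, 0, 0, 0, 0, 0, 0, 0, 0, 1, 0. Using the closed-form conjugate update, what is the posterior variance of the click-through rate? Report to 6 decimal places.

The Beta prior is conjugate to a Binomial/Bernoulli likelihood; the update adds successes to α and failures to β.
Posterior: Beta(α+k, β+n−k) = Beta(11.29+2, 11.18+14) = Beta(13.29, 25.18).
Var = αβ/((α+β)²(α+β+1)) = 13.29·25.18/(38.47²·39.47) = 0.005729.

0.005729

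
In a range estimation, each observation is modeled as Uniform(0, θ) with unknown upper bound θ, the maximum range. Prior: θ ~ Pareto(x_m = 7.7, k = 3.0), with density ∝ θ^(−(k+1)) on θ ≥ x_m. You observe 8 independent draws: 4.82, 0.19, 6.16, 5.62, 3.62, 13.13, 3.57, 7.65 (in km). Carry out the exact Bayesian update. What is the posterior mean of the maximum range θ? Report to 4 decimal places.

A Pareto(scale x_m, shape k) prior on the upper bound θ of Uniform(0, θ) is conjugate: posterior is Pareto(max(x_m, max xᵢ), k + n).
Sample maximum = 13.13; prior scale x_m = 7.7 → posterior scale = max = 13.13.
Posterior shape = 3.0 + 8 = 11.0.
E[θ|data] = k·x_m/(k−1) = 11.0·13.13/10.0 = 14.4430.

14.4430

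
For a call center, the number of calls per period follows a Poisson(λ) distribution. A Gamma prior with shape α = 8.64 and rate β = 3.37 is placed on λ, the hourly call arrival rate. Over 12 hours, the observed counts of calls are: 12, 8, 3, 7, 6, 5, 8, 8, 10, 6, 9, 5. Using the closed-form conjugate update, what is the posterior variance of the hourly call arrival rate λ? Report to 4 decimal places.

With a Gamma(shape α, rate β) prior, the Poisson likelihood is conjugate: the posterior is Gamma(α + ΣXᵢ, β + n).
Sum of counts S = 87 over n = 12 hours.
Posterior: Gamma(α+S, β+n) = Gamma(8.64+87, 3.37+12) = Gamma(95.64, 15.37).
Var = α/β² = 95.64/15.37² = 0.4048.

0.4048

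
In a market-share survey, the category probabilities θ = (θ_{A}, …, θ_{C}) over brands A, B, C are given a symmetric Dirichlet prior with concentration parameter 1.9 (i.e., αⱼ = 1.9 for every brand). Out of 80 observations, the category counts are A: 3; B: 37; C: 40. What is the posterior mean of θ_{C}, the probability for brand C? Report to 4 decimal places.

0.4889

The Dirichlet prior is conjugate to the Multinomial likelihood: each posterior αⱼ = prior αⱼ + observed count nⱼ.
Posterior concentration: (4.9, 38.9, 41.9), total = 85.7.
E[θ_{C}|data] = α_{C}/Σα = 41.9/85.7 = 0.4889.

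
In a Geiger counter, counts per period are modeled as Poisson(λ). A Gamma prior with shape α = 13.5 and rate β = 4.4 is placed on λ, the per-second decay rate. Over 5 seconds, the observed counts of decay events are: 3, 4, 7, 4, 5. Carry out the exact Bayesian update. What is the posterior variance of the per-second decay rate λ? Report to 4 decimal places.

0.4131

With a Gamma(shape α, rate β) prior, the Poisson likelihood is conjugate: the posterior is Gamma(α + ΣXᵢ, β + n).
Sum of counts S = 23 over n = 5 seconds.
Posterior: Gamma(α+S, β+n) = Gamma(13.5+23, 4.4+5) = Gamma(36.5, 9.4).
Var = α/β² = 36.5/9.4² = 0.4131.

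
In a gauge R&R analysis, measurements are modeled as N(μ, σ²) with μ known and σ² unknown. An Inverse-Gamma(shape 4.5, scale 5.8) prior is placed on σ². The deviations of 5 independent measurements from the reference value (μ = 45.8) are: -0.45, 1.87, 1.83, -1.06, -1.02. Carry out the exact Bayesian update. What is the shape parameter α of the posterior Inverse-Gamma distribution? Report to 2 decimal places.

7.00

With known mean μ and an Inverse-Gamma(α, β) prior on σ², the Normal likelihood is conjugate: posterior is Inv-Gamma(α + n/2, β + Σ(xᵢ−μ)²/2).
Σ(xᵢ−μ)² = (-0.45)² + (1.87)² + (1.83)² + (-1.06)² + (-1.02)² = 9.2123.
Posterior: Inv-Gamma(4.5 + 5/2, 5.8 + 9.2123/2) = Inv-Gamma(7.00, 10.40615).
Posterior α = 7.00.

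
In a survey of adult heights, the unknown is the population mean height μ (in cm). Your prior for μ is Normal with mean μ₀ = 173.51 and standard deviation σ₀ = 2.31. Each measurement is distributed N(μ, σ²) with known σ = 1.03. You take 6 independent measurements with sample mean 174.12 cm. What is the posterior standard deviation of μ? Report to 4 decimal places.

0.4137

For Normal data with known variance σ², a Normal(μ₀, σ₀²) prior on μ is conjugate. Posterior precision = 1/σ₀² + n/σ²; posterior mean is the precision-weighted average of μ₀ and x̄.
σ₀² = 2.31² = 5.3361, σ² = 1.03² = 1.0609; σ² + n·σ₀² = 1.0609 + 6·5.3361 = 33.0775.
Posterior precision = 1/σ₀² + n/σ² = 1/5.3361 + 6/1.0609 = (σ² + n·σ₀²)/(σ₀²σ²) = 33.0775/(5.3361·1.0609); posterior variance σₙ² = σ₀²σ²/(σ² + n·σ₀²) = 5.3361·1.0609/33.0775 = 0.171146.
Posterior SD = √σₙ² = √(5.3361·1.0609/33.0775) = 0.4137.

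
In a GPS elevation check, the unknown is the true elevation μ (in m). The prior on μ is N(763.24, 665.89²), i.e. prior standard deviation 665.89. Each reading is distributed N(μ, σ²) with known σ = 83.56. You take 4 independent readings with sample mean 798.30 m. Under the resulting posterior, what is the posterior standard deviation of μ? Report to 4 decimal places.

41.6980

For Normal data with known variance σ², a Normal(μ₀, σ₀²) prior on μ is conjugate. Posterior precision = 1/σ₀² + n/σ²; posterior mean is the precision-weighted average of μ₀ and x̄.
σ₀² = 665.89² = 443409.4921, σ² = 83.56² = 6982.2736; σ² + n·σ₀² = 6982.2736 + 4·443409.4921 = 1780620.242.
Posterior precision = 1/σ₀² + n/σ² = 1/443409.4921 + 4/6982.2736 = (σ² + n·σ₀²)/(σ₀²σ²) = 1780620.242/(443409.4921·6982.2736); posterior variance σₙ² = σ₀²σ²/(σ² + n·σ₀²) = 443409.4921·6982.2736/1780620.242 = 1738.723574.
Posterior SD = √σₙ² = √(443409.4921·6982.2736/1780620.242) = 41.6980.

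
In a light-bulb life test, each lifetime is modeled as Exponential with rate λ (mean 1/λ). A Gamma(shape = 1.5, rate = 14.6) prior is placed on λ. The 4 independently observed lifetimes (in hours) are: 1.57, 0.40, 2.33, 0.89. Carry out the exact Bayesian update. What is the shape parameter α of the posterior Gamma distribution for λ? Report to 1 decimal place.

With a Gamma(shape α, rate β) prior on the exponential rate λ, the posterior after n observations with total T = Σxᵢ is Gamma(α+n, β+T).
Sum of observations T = 5.19 hours; n = 4.
Posterior: Gamma(1.5+4, 14.6+5.19) = Gamma(5.5, 19.79).
Posterior α = 5.5.

5.5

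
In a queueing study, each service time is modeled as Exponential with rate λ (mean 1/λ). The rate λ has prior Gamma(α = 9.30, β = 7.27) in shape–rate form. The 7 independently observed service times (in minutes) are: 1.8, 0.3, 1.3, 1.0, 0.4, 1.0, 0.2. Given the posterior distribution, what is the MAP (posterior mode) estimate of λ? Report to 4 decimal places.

1.1530

With a Gamma(shape α, rate β) prior on the exponential rate λ, the posterior after n observations with total T = Σxᵢ is Gamma(α+n, β+T).
Sum of observations T = 6.0 minutes; n = 7.
Posterior: Gamma(9.30+7, 7.27+6.0) = Gamma(16.30, 13.27).
Mode = (α−1)/β = 1.1530.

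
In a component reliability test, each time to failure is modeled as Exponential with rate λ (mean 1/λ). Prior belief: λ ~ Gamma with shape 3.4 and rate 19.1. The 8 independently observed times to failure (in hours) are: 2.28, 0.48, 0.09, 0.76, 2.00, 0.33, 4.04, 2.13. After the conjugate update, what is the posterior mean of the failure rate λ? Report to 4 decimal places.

With a Gamma(shape α, rate β) prior on the exponential rate λ, the posterior after n observations with total T = Σxᵢ is Gamma(α+n, β+T).
Sum of observations T = 12.11 hours; n = 8.
Posterior: Gamma(3.4+8, 19.1+12.11) = Gamma(11.4, 31.21).
Posterior mean of λ = α/β = 11.4/31.21 = 0.3653.

0.3653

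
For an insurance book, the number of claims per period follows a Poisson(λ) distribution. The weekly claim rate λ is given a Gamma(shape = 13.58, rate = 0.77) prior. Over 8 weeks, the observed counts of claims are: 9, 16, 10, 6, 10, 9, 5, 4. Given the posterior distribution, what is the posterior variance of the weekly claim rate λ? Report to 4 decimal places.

1.0737

With a Gamma(shape α, rate β) prior, the Poisson likelihood is conjugate: the posterior is Gamma(α + ΣXᵢ, β + n).
Sum of counts S = 69 over n = 8 weeks.
Posterior: Gamma(α+S, β+n) = Gamma(13.58+69, 0.77+8) = Gamma(82.58, 8.77).
Var = α/β² = 82.58/8.77² = 1.0737.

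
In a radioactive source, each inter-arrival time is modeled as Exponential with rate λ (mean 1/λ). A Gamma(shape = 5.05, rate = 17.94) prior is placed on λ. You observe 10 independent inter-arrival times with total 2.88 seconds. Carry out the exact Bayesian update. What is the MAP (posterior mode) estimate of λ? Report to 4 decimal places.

With a Gamma(shape α, rate β) prior on the exponential rate λ, the posterior after n observations with total T = Σxᵢ is Gamma(α+n, β+T).
Posterior: Gamma(5.05+10, 17.94+2.88) = Gamma(15.05, 20.82).
Mode = (α−1)/β = 0.6748.

0.6748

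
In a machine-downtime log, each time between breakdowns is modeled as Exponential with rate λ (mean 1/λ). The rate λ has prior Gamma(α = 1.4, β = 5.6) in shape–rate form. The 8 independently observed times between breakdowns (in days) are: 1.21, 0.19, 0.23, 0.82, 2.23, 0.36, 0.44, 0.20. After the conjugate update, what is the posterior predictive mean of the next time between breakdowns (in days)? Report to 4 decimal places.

1.3429

With a Gamma(shape α, rate β) prior on the exponential rate λ, the posterior after n observations with total T = Σxᵢ is Gamma(α+n, β+T).
Sum of observations T = 5.68 days; n = 8.
Posterior: Gamma(1.4+8, 5.6+5.68) = Gamma(9.4, 11.28).
The predictive distribution for the next observation is Lomax; its mean is β/(α−1) = 11.28/8.4 = 1.3429.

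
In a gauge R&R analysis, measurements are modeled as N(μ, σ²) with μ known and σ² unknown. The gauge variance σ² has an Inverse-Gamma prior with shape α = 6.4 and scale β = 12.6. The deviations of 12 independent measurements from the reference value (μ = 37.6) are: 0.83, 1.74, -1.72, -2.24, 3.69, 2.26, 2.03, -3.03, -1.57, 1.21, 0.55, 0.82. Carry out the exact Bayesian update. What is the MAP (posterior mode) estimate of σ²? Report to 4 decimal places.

2.7545

With known mean μ and an Inverse-Gamma(α, β) prior on σ², the Normal likelihood is conjugate: posterior is Inv-Gamma(α + n/2, β + Σ(xᵢ−μ)²/2).
Σ(xᵢ−μ)² = (0.83)² + (1.74)² + (-1.72)² + (-2.24)² + (3.69)² + (2.26)² + (2.03)² + (-3.03)² + (-1.57)² + (1.21)² + (0.55)² + (0.82)² = 48.6219.
Posterior: Inv-Gamma(6.4 + 12/2, 12.6 + 48.6219/2) = Inv-Gamma(12.40, 36.91095).
Mode = β/(α+1) = 36.91095/13.40 = 2.7545.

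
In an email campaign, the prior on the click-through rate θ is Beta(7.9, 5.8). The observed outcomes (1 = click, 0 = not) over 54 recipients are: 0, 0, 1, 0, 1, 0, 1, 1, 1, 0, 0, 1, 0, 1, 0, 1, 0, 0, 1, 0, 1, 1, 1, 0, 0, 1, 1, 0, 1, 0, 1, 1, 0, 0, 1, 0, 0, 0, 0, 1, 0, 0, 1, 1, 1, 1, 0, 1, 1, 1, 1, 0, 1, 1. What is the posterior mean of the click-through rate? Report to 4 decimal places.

0.5451

The Beta prior is conjugate to a Binomial/Bernoulli likelihood; the update adds successes to α and failures to β.
Posterior: Beta(α+k, β+n−k) = Beta(7.9+29, 5.8+25) = Beta(36.9, 30.8).
Posterior mean = α/(α+β) = 36.9/67.7 = 0.5451.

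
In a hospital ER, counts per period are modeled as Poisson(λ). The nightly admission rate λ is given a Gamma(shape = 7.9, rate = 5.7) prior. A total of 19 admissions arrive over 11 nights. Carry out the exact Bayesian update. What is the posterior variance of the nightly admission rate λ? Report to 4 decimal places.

0.0965

With a Gamma(shape α, rate β) prior, the Poisson likelihood is conjugate: the posterior is Gamma(α + ΣXᵢ, β + n).
Posterior: Gamma(α+S, β+n) = Gamma(7.9+19, 5.7+11) = Gamma(26.9, 16.7).
Var = α/β² = 26.9/16.7² = 0.0965.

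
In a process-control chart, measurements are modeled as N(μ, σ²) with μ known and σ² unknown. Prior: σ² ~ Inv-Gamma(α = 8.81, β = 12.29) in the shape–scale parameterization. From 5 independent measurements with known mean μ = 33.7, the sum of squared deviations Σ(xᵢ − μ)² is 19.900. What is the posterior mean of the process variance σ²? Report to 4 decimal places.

2.1571

With known mean μ and an Inverse-Gamma(α, β) prior on σ², the Normal likelihood is conjugate: posterior is Inv-Gamma(α + n/2, β + Σ(xᵢ−μ)²/2).
Posterior: Inv-Gamma(8.81 + 5/2, 12.29 + 19.900/2) = Inv-Gamma(11.31, 22.2400).
E[σ²|data] = β/(α−1) = 22.2400/10.31 = 2.1571.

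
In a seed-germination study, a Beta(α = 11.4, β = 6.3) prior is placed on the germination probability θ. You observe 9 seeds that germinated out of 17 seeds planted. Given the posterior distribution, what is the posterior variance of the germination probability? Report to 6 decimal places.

0.006786

The Beta prior is conjugate to a Binomial/Bernoulli likelihood; the update adds successes to α and failures to β.
Posterior: Beta(α+k, β+n−k) = Beta(11.4+9, 6.3+8) = Beta(20.4, 14.3).
Var = αβ/((α+β)²(α+β+1)) = 20.4·14.3/(34.7²·35.7) = 0.006786.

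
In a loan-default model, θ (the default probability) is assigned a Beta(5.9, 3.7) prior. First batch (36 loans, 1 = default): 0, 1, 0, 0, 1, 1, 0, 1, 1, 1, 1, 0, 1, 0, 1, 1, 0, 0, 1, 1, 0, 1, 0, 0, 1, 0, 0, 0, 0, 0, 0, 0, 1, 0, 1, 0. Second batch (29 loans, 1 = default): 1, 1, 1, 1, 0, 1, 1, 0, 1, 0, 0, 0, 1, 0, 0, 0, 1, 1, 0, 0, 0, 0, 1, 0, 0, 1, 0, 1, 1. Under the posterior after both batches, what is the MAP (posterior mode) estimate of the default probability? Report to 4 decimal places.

The Beta prior is conjugate to a Binomial/Bernoulli likelihood; the update adds successes to α and failures to β.
After batch 1: Beta(5.9+16, 3.7+20) = Beta(21.9, 23.7).
After batch 2: Beta(21.9+14, 23.7+15) = Beta(35.9, 38.7).
Mode of Beta(a,b) for a,b>1 is (a−1)/(a+b−2) = 34.9/72.6 = 0.4807.

0.4807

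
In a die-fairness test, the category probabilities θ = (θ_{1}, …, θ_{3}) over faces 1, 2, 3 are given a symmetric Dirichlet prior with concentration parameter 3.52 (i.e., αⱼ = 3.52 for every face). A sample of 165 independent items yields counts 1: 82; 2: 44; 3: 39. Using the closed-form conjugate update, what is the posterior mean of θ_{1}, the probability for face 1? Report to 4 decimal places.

The Dirichlet prior is conjugate to the Multinomial likelihood: each posterior αⱼ = prior αⱼ + observed count nⱼ.
Posterior concentration: (85.52, 47.52, 42.52), total = 175.56.
E[θ_{1}|data] = α_{1}/Σα = 85.52/175.56 = 0.4871.

0.4871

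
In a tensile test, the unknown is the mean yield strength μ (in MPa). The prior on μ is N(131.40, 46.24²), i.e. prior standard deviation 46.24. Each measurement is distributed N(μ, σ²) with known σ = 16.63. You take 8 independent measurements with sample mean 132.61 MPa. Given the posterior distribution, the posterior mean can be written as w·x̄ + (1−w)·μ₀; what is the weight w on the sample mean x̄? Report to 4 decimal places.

0.9841

For Normal data with known variance σ², a Normal(μ₀, σ₀²) prior on μ is conjugate. Posterior precision = 1/σ₀² + n/σ²; posterior mean is the precision-weighted average of μ₀ and x̄.
σ₀² = 46.24² = 2138.1376, σ² = 16.63² = 276.5569. Prior precision 1/σ₀² = 1/2138.1376; data precision n/σ² = 8/276.5569.
w = (n/σ²)/(1/σ₀² + n/σ²) = n·σ₀²/(σ² + n·σ₀²) = 8·2138.1376/(276.5569 + 8·2138.1376) = 17105.1008/17381.6577 = 0.9841.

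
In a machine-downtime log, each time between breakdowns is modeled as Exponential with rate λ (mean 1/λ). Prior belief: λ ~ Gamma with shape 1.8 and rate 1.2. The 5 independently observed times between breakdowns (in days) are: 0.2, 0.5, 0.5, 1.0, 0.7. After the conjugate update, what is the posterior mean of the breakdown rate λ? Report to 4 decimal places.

1.6585

With a Gamma(shape α, rate β) prior on the exponential rate λ, the posterior after n observations with total T = Σxᵢ is Gamma(α+n, β+T).
Sum of observations T = 2.9 days; n = 5.
Posterior: Gamma(1.8+5, 1.2+2.9) = Gamma(6.8, 4.1).
Posterior mean of λ = α/β = 6.8/4.1 = 1.6585.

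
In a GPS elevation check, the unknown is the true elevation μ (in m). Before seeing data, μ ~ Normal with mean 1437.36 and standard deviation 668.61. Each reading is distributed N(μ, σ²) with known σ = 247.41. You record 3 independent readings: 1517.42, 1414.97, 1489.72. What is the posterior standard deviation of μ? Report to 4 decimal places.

139.6899

For Normal data with known variance σ², a Normal(μ₀, σ₀²) prior on μ is conjugate. Posterior precision = 1/σ₀² + n/σ²; posterior mean is the precision-weighted average of μ₀ and x̄.
σ₀² = 668.61² = 447039.3321, σ² = 247.41² = 61211.7081; σ² + n·σ₀² = 61211.7081 + 3·447039.3321 = 1402329.7044.
Posterior precision = 1/σ₀² + n/σ² = 1/447039.3321 + 3/61211.7081 = (σ² + n·σ₀²)/(σ₀²σ²) = 1402329.7044/(447039.3321·61211.7081); posterior variance σₙ² = σ₀²σ²/(σ² + n·σ₀²) = 447039.3321·61211.7081/1402329.7044 = 19513.272107.
Posterior SD = √σₙ² = √(447039.3321·61211.7081/1402329.7044) = 139.6899.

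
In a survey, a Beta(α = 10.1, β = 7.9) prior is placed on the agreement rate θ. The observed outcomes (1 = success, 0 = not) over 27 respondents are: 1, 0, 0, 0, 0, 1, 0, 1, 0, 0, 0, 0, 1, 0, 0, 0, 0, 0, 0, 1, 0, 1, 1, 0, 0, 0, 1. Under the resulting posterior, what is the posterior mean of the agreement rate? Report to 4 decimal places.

The Beta prior is conjugate to a Binomial/Bernoulli likelihood; the update adds successes to α and failures to β.
Posterior: Beta(α+k, β+n−k) = Beta(10.1+8, 7.9+19) = Beta(18.1, 26.9).
Posterior mean = α/(α+β) = 18.1/45.0 = 0.4022.

0.4022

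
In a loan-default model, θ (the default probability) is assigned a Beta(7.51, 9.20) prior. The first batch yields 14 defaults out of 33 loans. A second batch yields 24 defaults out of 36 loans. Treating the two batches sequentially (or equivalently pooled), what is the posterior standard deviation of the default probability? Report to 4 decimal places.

The Beta prior is conjugate to a Binomial/Bernoulli likelihood; the update adds successes to α and failures to β.
After batch 1: Beta(7.51+14, 9.20+19) = Beta(21.51, 28.20).
After batch 2: Beta(21.51+24, 28.20+12) = Beta(45.51, 40.20).
Var = αβ/((α+β)²(α+β+1)) = 45.51·40.20/(85.71²·86.71) = 0.00287211; SD = √0.00287211 = 0.0536.

0.0536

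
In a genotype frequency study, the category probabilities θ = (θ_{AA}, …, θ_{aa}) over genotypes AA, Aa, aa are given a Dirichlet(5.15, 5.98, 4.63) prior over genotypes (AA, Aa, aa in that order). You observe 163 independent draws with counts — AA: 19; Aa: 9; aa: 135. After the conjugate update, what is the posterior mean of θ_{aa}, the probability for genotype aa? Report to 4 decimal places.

The Dirichlet prior is conjugate to the Multinomial likelihood: each posterior αⱼ = prior αⱼ + observed count nⱼ.
Posterior concentration: (24.15, 14.98, 139.63), total = 178.76.
E[θ_{aa}|data] = α_{aa}/Σα = 139.63/178.76 = 0.7811.

0.7811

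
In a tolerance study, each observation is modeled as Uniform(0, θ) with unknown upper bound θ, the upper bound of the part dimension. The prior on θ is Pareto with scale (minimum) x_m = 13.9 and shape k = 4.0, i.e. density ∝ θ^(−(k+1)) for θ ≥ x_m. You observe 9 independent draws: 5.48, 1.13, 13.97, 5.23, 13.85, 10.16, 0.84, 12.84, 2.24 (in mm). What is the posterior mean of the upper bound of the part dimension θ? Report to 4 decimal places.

15.1342

A Pareto(scale x_m, shape k) prior on the upper bound θ of Uniform(0, θ) is conjugate: posterior is Pareto(max(x_m, max xᵢ), k + n).
Sample maximum = 13.97; prior scale x_m = 13.9 → posterior scale = max = 13.97.
Posterior shape = 4.0 + 9 = 13.0.
E[θ|data] = k·x_m/(k−1) = 13.0·13.97/12.0 = 15.1342.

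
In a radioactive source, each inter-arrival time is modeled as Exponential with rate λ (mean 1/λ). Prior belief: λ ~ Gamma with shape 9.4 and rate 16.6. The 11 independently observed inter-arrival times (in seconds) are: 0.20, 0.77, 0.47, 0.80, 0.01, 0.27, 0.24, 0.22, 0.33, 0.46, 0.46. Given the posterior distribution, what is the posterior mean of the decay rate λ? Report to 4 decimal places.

0.9794

With a Gamma(shape α, rate β) prior on the exponential rate λ, the posterior after n observations with total T = Σxᵢ is Gamma(α+n, β+T).
Sum of observations T = 4.23 seconds; n = 11.
Posterior: Gamma(9.4+11, 16.6+4.23) = Gamma(20.4, 20.83).
Posterior mean of λ = α/β = 20.4/20.83 = 0.9794.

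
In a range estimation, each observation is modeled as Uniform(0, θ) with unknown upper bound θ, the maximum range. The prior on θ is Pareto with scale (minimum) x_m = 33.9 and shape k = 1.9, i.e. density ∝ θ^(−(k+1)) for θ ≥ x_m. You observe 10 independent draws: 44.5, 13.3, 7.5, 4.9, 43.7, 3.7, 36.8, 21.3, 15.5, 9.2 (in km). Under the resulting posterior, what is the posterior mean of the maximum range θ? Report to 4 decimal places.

A Pareto(scale x_m, shape k) prior on the upper bound θ of Uniform(0, θ) is conjugate: posterior is Pareto(max(x_m, max xᵢ), k + n).
Sample maximum = 44.5; prior scale x_m = 33.9 → posterior scale = max = 44.5.
Posterior shape = 1.9 + 10 = 11.9.
E[θ|data] = k·x_m/(k−1) = 11.9·44.5/10.9 = 48.5826.

48.5826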